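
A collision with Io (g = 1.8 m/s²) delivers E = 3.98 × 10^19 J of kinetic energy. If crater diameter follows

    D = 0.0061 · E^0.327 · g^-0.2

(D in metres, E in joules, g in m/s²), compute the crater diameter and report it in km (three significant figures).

D ≈ 13.9 km

E^0.327 = (3.98 × 10^19)^0.327 = 2.565 × 10^6
g^-0.2 = 1.8^-0.2 = 0.8891
D = 0.0061 × 2.565 × 10^6 × 0.8891 = 13911 m
   = 13.91 km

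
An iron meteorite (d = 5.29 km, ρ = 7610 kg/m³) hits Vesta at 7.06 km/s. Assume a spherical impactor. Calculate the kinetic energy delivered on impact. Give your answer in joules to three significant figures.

E ≈ 1.47 × 10^22 J

d = 5290 m; v = 7060 m/s.
Mass m = (π/6) ρ d³ = (π/6) × 7610 × (5290)³ = 5.899 × 10^14 kg
E = ½ m v² = 0.5 × 5.899 × 10^14 × (7060)² = 1.470 × 10^22 J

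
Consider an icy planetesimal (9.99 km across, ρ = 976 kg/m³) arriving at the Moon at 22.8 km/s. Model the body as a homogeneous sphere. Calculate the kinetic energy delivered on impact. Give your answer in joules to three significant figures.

E ≈ 1.32 × 10^23 J

d = 9990 m; v = 22800 m/s.
Mass m = (π/6) ρ d³ = (π/6) × 976 × (9990)³ = 5.095 × 10^14 kg
E = ½ m v² = 0.5 × 5.095 × 10^14 × (22800)² = 1.324 × 10^23 J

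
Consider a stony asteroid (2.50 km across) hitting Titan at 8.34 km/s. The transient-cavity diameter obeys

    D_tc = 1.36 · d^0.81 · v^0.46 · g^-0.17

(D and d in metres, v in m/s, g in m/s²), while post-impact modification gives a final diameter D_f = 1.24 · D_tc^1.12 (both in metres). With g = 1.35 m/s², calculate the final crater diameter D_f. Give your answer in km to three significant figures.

In SI: d = 2500 m, v = 8340 m/s.
d^0.81 = 2500^0.81 = 565.4
v^0.46 = 8340^0.46 = 63.64
g^-0.17 = 1.35^-0.17 = 0.9503
D_tc = 1.36 × 565.4 × 63.64 × 0.9503 = 46500 m
D_f = 1.24 × (46500)^1.12 = 2.094 × 10^5 m
     = 209.4 km

D_f ≈ 209 km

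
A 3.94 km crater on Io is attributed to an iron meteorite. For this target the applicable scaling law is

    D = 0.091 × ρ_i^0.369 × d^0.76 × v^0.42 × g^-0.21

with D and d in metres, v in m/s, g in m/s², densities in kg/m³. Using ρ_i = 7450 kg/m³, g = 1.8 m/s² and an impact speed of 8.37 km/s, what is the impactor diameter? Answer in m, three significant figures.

Rearranging for d: d = [D / (0.091 · 7450^0.369 · 8370^0.42 · 1.8^-0.21)]^(1/0.76).
D = 3940 m.
7450^0.369 = 26.84
8370^0.42 = 44.42
1.8^-0.21 = 0.8839
Denominator = 0.091 × 26.84 × 44.42 × 0.8839 = 95.90
D / 95.90 = 3940 / 95.90 = 41.08
d = 41.08^(1/0.76) = 41.08^1.3158 = 132.8 m

d ≈ 133 m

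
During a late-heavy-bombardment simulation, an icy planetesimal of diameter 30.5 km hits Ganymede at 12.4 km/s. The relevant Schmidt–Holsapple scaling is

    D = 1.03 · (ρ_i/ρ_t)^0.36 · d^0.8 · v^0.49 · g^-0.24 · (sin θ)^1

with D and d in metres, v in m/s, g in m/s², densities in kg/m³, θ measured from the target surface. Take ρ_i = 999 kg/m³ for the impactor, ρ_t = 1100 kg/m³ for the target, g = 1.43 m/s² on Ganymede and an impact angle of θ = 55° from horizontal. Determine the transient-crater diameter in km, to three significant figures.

D ≈ 293 km

In SI units: d = 30500 m, v = 12400 m/s.
(ρ_i/ρ_t)^0.36 = (999/1100)^0.36 = 0.9659
d^0.8 = 30500^0.8 = 3868
v^0.49 = 12400^0.49 = 101.3
g^-0.24 = 1.43^-0.24 = 0.9177
(sin 55°)^1 = 0.8192^1 = 0.8192
D = 1.03 × 0.9659 × 3868 × 101.3 × 0.9177 × 0.8192 = 2.931 × 10^5 m
   = 293.1 km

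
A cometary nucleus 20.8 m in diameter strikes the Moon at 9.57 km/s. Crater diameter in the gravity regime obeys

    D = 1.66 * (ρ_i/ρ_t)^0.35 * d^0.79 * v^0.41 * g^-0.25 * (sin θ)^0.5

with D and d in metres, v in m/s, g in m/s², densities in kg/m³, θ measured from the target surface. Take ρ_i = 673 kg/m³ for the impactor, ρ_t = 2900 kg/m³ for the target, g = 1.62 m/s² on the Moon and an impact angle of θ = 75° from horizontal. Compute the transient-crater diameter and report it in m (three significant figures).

D ≈ 409 m

In SI units: v = 9570 m/s.
(ρ_i/ρ_t)^0.35 = (673/2900)^0.35 = 0.5997
d^0.79 = 20.8^0.79 = 11.00
v^0.41 = 9570^0.41 = 42.87
g^-0.25 = 1.62^-0.25 = 0.8864
(sin 75°)^0.5 = 0.9659^0.5 = 0.9828
D = 1.66 × 0.5997 × 11.00 × 42.87 × 0.8864 × 0.9828 = 409.0 m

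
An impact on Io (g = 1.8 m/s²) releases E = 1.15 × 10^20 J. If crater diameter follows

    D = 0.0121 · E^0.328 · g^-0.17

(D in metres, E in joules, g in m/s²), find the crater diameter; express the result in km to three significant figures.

D ≈ 41.6 km

E^0.328 = (1.15 × 10^20)^0.328 = 3.801 × 10^6
g^-0.17 = 1.8^-0.17 = 0.9049
D = 0.0121 × 3.801 × 10^6 × 0.9049 = 41618 m
   = 41.62 km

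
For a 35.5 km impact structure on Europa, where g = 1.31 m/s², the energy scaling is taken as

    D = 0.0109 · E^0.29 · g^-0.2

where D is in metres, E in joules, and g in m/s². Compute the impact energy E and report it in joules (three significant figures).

E ≈ 3.46 × 10^22 J

Rearranging: E = [D / (0.0109 · g^-0.2)]^(1/0.29).
D = 35500 m.
g^-0.2 = 1.31^-0.2 = 0.9474
D / (0.0109 × 0.9474) = 35500 / (0.01033) = 3.437 × 10^6
E = (3.437 × 10^6)^3.4483 = 3.457 × 10^22 J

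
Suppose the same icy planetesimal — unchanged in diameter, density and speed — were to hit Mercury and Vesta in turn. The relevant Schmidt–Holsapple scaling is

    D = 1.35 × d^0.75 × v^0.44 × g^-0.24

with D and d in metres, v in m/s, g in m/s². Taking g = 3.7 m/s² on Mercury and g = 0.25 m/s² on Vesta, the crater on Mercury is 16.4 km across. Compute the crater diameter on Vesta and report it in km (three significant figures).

All impactor-dependent factors cancel in the ratio, leaving D_Vesta/D_Mercury = (g_Vesta/g_Mercury)^-0.24.
(0.25/3.7)^-0.24 = 0.06757^-0.24 = 1.909
D_Vesta = 1.909 × 16.4 km = 31.3 km

D ≈ 31.3 km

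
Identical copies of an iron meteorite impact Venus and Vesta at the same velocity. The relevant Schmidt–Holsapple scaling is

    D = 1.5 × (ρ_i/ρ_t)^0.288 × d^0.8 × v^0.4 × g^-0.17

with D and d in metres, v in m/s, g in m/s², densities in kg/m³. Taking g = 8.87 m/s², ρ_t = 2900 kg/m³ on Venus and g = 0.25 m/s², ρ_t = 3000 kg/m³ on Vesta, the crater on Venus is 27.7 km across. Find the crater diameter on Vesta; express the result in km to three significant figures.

The impactor-only factors (d, v, ρ_i) cancel in the ratio, leaving D_Vesta/D_Venus = (g_Vesta/g_Venus)^-0.17 · (ρ_t,Venus/ρ_t,Vesta)^0.288.
(0.25/8.87)^-0.17 = 0.02818^-0.17 = 1.834
(2900/3000)^0.288 = 0.9667^0.288 = 0.9903
Ratio = 1.834 × 0.9903 = 1.816
D_Vesta = 1.816 × 27.7 km = 50.3 km

D ≈ 50.3 km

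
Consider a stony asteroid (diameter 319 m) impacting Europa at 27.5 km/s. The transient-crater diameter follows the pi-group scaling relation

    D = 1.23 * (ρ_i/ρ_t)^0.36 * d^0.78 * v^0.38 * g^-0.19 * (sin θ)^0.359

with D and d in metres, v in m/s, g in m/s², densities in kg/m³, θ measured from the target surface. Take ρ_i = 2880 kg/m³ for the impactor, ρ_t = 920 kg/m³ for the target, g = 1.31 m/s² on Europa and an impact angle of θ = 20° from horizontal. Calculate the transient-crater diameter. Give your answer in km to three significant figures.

In SI units: v = 27500 m/s.
(ρ_i/ρ_t)^0.36 = (2880/920)^0.36 = 1.508
d^0.78 = 319^0.78 = 89.73
v^0.38 = 27500^0.38 = 48.63
g^-0.19 = 1.31^-0.19 = 0.9500
(sin 20°)^0.359 = 0.3420^0.359 = 0.6803
D = 1.23 × 1.508 × 89.73 × 48.63 × 0.9500 × 0.6803 = 5231 m
   = 5.231 km

D ≈ 5.23 km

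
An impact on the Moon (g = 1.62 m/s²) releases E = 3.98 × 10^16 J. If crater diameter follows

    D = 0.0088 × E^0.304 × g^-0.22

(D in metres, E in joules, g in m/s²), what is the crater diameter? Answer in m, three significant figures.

E^0.304 = (3.98 × 10^16)^0.304 = 1.113 × 10^5
g^-0.22 = 1.62^-0.22 = 0.8993
D = 0.0088 × 1.113 × 10^5 × 0.8993 = 880.8 m

D ≈ 881 m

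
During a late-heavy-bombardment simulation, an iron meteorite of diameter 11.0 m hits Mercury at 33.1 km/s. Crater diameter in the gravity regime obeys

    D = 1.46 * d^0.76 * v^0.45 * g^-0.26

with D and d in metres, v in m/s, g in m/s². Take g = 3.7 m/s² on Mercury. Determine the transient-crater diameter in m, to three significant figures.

In SI units: v = 33100 m/s.
d^0.76 = 11^0.76 = 6.187
v^0.45 = 33100^0.45 = 108.1
g^-0.26 = 3.7^-0.26 = 0.7117
D = 1.46 × 6.187 × 108.1 × 0.7117 = 695.0 m

D ≈ 695 m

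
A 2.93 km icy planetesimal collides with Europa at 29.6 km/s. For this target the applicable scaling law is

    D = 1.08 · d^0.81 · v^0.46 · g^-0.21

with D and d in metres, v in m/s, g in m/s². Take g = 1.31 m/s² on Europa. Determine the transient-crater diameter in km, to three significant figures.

D ≈ 74.8 km

In SI units: d = 2930 m, v = 29600 m/s.
d^0.81 = 2930^0.81 = 642.9
v^0.46 = 29600^0.46 = 114.0
g^-0.21 = 1.31^-0.21 = 0.9449
D = 1.08 × 642.9 × 114.0 × 0.9449 = 74792 m
   = 74.79 km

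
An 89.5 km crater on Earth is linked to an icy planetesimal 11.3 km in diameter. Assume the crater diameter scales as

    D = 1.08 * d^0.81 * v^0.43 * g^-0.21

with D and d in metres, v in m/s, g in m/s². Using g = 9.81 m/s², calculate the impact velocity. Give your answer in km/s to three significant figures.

Rearranging for v: v = [D / (1.08 · 11300^0.81 · 9.81^-0.21)]^(1/0.43).
D = 89500 m.
11300^0.81 = 1919
9.81^-0.21 = 0.6191
Denominator = 1.08 × 1919 × 0.6191 = 1283
D / 1283 = 89500 / 1283 = 69.76
v = 69.76^(1/0.43) = 69.76^2.3256 = 19386 m/s

v ≈ 19.4 km/s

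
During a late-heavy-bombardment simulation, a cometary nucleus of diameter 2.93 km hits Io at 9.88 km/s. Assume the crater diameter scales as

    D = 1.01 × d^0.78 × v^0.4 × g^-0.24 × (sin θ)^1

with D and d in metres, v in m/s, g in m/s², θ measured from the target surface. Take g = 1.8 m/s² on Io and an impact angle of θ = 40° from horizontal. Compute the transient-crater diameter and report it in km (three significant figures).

In SI units: d = 2930 m, v = 9880 m/s.
d^0.78 = 2930^0.78 = 506.0
v^0.4 = 9880^0.4 = 39.62
g^-0.24 = 1.8^-0.24 = 0.8684
(sin 40°)^1 = 0.6428^1 = 0.6428
D = 1.01 × 506.0 × 39.62 × 0.8684 × 0.6428 = 11303 m
   = 11.30 km

D ≈ 11.3 km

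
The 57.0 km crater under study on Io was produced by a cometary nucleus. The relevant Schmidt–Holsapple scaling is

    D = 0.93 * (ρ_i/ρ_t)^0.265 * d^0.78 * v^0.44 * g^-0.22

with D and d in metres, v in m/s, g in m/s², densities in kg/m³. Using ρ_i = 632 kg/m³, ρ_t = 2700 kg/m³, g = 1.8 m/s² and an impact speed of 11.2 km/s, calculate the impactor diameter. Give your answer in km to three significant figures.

d ≈ 13.8 km

Rearranging for d: d = [D / (0.93 · (632/2700)^0.265 · 11200^0.44 · 1.8^-0.22)]^(1/0.78).
D = 57000 m.
(632/2700)^0.265 = 0.6806
11200^0.44 = 60.49
1.8^-0.22 = 0.8787
Denominator = 0.93 × 0.6806 × 60.49 × 0.8787 = 33.64
D / 33.64 = 57000 / 33.64 = 1694
d = 1694^(1/0.78) = 1694^1.2821 = 13797 m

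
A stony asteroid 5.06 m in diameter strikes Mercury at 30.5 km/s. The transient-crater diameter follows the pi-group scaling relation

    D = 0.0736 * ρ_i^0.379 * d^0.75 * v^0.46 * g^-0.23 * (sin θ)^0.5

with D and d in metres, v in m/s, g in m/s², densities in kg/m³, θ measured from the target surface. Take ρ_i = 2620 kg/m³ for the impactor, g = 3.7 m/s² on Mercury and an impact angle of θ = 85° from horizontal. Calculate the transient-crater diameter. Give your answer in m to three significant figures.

In SI units: v = 30500 m/s.
ρ_i^0.379 = 2620^0.379 = 19.75
d^0.75 = 5.06^0.75 = 3.374
v^0.46 = 30500^0.46 = 115.6
g^-0.23 = 3.7^-0.23 = 0.7401
(sin 85°)^0.5 = 0.9962^0.5 = 0.9981
D = 0.0736 × 19.75 × 3.374 × 115.6 × 0.7401 × 0.9981 = 418.8 m

D ≈ 419 m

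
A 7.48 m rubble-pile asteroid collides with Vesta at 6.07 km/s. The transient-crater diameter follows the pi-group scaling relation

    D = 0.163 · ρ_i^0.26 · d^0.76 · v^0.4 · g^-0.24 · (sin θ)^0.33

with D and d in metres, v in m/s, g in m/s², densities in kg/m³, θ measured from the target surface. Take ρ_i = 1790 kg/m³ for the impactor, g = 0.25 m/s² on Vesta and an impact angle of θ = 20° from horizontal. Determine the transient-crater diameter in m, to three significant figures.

D ≈ 168 m

In SI units: v = 6070 m/s.
ρ_i^0.26 = 1790^0.26 = 7.010
d^0.76 = 7.48^0.76 = 4.615
v^0.4 = 6070^0.4 = 32.60
g^-0.24 = 0.25^-0.24 = 1.395
(sin 20°)^0.33 = 0.3420^0.33 = 0.7018
D = 0.163 × 7.010 × 4.615 × 32.60 × 1.395 × 0.7018 = 168.3 m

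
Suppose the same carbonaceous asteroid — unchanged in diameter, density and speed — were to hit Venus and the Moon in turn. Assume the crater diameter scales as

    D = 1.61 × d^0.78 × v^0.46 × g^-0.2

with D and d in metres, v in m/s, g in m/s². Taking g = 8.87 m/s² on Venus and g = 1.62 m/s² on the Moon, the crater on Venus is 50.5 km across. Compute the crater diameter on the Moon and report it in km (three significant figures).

All impactor-dependent factors cancel in the ratio, leaving D_Moon/D_Venus = (g_Moon/g_Venus)^-0.2.
(1.62/8.87)^-0.2 = 0.1826^-0.2 = 1.405
D_Moon = 1.405 × 50.5 km = 71.0 km

D ≈ 71.0 km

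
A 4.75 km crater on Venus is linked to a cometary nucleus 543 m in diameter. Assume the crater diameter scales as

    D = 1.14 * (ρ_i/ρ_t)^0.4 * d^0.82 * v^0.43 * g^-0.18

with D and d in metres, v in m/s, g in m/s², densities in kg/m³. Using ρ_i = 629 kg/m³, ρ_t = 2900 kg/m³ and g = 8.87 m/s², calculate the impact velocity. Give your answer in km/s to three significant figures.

v ≈ 16.5 km/s

Rearranging for v: v = [D / (1.14 · (629/2900)^0.4 · 543^0.82 · 8.87^-0.18)]^(1/0.43).
D = 4750 m.
(629/2900)^0.4 = 0.5426
543^0.82 = 174.8
8.87^-0.18 = 0.6751
Denominator = 1.14 × 0.5426 × 174.8 × 0.6751 = 73.00
D / 73.00 = 4750 / 73.00 = 65.07
v = 65.07^(1/0.43) = 65.07^2.3256 = 16489 m/s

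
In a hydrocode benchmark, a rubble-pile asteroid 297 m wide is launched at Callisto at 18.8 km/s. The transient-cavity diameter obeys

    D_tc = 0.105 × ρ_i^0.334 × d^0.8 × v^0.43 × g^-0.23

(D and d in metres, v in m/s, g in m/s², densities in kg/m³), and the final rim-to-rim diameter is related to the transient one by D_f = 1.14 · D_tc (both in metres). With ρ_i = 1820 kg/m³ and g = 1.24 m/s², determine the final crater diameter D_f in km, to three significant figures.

D_f ≈ 9.15 km

v = 18800 m/s.
ρ_i^0.334 = 1820^0.334 = 12.27
d^0.8 = 297^0.8 = 95.11
v^0.43 = 18800^0.43 = 68.85
g^-0.23 = 1.24^-0.23 = 0.9517
D_tc = 0.105 × 12.27 × 95.11 × 68.85 × 0.9517 = 8029 m
D_f = 1.14 × 8029 = 9153 m
     = 9.153 km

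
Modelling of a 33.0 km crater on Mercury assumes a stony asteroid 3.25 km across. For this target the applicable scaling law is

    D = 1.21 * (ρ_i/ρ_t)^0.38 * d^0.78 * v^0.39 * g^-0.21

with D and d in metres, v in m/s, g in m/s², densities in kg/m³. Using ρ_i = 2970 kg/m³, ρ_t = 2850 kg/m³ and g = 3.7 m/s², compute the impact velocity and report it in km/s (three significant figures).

v ≈ 43.5 km/s

Rearranging for v: v = [D / (1.21 · (2970/2850)^0.38 · 3250^0.78 · 3.7^-0.21)]^(1/0.39).
D = 33000 m.
(2970/2850)^0.38 = 1.016
3250^0.78 = 548.6
3.7^-0.21 = 0.7598
Denominator = 1.21 × 1.016 × 548.6 × 0.7598 = 512.4
D / 512.4 = 33000 / 512.4 = 64.40
v = 64.40^(1/0.39) = 64.40^2.5641 = 43467 m/s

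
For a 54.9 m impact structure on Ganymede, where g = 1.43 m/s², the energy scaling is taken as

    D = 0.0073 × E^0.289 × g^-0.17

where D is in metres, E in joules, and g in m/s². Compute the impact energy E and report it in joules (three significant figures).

Rearranging: E = [D / (0.0073 · g^-0.17)]^(1/0.289).
g^-0.17 = 1.43^-0.17 = 0.9410
D / (0.0073 × 0.9410) = 54.9 / (6.869 × 10^-3) = 7.992 × 10^3
E = (7.992 × 10^3)^3.4602 = 3.191 × 10^13 J

E ≈ 3.19 × 10^13 J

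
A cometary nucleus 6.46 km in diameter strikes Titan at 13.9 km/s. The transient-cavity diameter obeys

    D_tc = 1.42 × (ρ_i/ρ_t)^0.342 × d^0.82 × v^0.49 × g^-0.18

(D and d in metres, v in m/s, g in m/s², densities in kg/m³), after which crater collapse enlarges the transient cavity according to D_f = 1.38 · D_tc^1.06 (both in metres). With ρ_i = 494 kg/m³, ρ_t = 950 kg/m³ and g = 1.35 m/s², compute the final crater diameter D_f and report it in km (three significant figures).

In SI: d = 6460 m, v = 13900 m/s.
(ρ_i/ρ_t)^0.342 = (494/950)^0.342 = 0.7996
d^0.82 = 6460^0.82 = 1332
v^0.49 = 13900^0.49 = 107.2
g^-0.18 = 1.35^-0.18 = 0.9474
D_tc = 1.42 × 0.7996 × 1332 × 107.2 × 0.9474 = 1.536 × 10^5 m
D_f = 1.38 × (1.536 × 10^5)^1.06 = 4.340 × 10^5 m
     = 434.0 km

D_f ≈ 434 km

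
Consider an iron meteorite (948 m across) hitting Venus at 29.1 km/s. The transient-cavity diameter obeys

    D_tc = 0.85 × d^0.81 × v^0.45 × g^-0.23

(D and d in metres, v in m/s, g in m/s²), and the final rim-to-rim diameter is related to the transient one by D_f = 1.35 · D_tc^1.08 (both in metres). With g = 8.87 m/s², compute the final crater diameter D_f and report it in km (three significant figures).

v = 29100 m/s.
d^0.81 = 948^0.81 = 257.8
v^0.45 = 29100^0.45 = 102.0
g^-0.23 = 8.87^-0.23 = 0.6053
D_tc = 0.85 × 257.8 × 102.0 × 0.6053 = 13530 m
D_f = 1.35 × (13530)^1.08 = 39096 m
     = 39.10 km

D_f ≈ 39.1 km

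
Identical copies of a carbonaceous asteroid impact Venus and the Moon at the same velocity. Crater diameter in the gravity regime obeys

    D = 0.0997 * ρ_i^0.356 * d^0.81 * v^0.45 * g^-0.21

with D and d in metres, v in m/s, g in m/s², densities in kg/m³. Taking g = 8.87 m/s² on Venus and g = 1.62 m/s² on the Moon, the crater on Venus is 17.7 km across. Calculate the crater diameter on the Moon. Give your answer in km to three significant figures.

All impactor-dependent factors cancel in the ratio, leaving D_Moon/D_Venus = (g_Moon/g_Venus)^-0.21.
(1.62/8.87)^-0.21 = 0.1826^-0.21 = 1.429
D_Moon = 1.429 × 17.7 km = 25.3 km

D ≈ 25.3 km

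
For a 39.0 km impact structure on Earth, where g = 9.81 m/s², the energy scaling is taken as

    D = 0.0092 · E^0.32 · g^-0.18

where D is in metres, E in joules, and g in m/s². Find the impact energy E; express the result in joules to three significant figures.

Rearranging: E = [D / (0.0092 · g^-0.18)]^(1/0.32).
D = 39000 m.
g^-0.18 = 9.81^-0.18 = 0.6630
D / (0.0092 × 0.6630) = 39000 / (6.100 × 10^-3) = 6.393 × 10^6
E = (6.393 × 10^6)^3.125 = 1.853 × 10^21 J

E ≈ 1.85 × 10^21 J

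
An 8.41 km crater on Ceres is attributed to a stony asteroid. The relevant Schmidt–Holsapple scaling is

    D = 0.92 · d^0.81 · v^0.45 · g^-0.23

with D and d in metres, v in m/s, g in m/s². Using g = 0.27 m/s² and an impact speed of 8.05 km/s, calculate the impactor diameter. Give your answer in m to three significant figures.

Rearranging for d: d = [D / (0.92 · 8050^0.45 · 0.27^-0.23)]^(1/0.81).
D = 8410 m.
8050^0.45 = 57.23
0.27^-0.23 = 1.351
Denominator = 0.92 × 57.23 × 1.351 = 71.13
D / 71.13 = 8410 / 71.13 = 118.2
d = 118.2^(1/0.81) = 118.2^1.2346 = 362.1 m

d ≈ 362 m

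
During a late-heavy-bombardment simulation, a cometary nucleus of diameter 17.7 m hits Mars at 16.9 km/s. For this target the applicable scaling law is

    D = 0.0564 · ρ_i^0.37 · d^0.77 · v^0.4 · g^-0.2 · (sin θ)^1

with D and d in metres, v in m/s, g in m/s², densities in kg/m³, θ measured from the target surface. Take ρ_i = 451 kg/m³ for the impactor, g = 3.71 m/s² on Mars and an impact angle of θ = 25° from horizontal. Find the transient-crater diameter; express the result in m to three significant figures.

In SI units: v = 16900 m/s.
ρ_i^0.37 = 451^0.37 = 9.595
d^0.77 = 17.7^0.77 = 9.140
v^0.4 = 16900^0.4 = 49.11
g^-0.2 = 3.71^-0.2 = 0.7694
(sin 25°)^1 = 0.4226^1 = 0.4226
D = 0.0564 × 9.595 × 9.140 × 49.11 × 0.7694 × 0.4226 = 78.98 m

D ≈ 79.0 m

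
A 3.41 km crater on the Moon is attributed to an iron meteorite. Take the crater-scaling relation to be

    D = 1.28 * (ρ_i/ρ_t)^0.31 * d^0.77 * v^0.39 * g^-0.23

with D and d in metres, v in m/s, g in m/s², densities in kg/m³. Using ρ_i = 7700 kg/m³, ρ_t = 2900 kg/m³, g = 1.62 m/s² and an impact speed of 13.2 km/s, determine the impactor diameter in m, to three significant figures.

Rearranging for d: d = [D / (1.28 · (7700/2900)^0.31 · 13200^0.39 · 1.62^-0.23)]^(1/0.77).
D = 3410 m.
(7700/2900)^0.31 = 1.354
13200^0.39 = 40.46
1.62^-0.23 = 0.8950
Denominator = 1.28 × 1.354 × 40.46 × 0.8950 = 62.76
D / 62.76 = 3410 / 62.76 = 54.33
d = 54.33^(1/0.77) = 54.33^1.2987 = 179.2 m

d ≈ 179 m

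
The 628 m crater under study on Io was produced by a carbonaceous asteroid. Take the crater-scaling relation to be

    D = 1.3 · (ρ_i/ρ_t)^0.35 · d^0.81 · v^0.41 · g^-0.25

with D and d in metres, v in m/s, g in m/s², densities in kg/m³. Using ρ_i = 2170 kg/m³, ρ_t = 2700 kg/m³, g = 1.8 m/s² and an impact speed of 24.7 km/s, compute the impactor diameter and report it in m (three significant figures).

Rearranging for d: d = [D / (1.3 · (2170/2700)^0.35 · 24700^0.41 · 1.8^-0.25)]^(1/0.81).
(2170/2700)^0.35 = 0.9264
24700^0.41 = 63.24
1.8^-0.25 = 0.8633
Denominator = 1.3 × 0.9264 × 63.24 × 0.8633 = 65.75
D / 65.75 = 628 / 65.75 = 9.551
d = 9.551^(1/0.81) = 9.551^1.2346 = 16.22 m

d ≈ 16.2 m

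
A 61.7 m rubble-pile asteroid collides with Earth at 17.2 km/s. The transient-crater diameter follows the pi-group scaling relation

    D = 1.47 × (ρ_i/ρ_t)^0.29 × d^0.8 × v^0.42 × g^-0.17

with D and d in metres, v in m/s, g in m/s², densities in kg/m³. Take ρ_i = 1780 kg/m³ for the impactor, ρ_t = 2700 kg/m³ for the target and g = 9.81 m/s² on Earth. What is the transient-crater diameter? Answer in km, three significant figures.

D ≈ 1.44 km

In SI units: v = 17200 m/s.
(ρ_i/ρ_t)^0.29 = (1780/2700)^0.29 = 0.8862
d^0.8 = 61.7^0.8 = 27.05
v^0.42 = 17200^0.42 = 60.11
g^-0.17 = 9.81^-0.17 = 0.6783
D = 1.47 × 0.8862 × 27.05 × 60.11 × 0.6783 = 1437 m
   = 1.437 km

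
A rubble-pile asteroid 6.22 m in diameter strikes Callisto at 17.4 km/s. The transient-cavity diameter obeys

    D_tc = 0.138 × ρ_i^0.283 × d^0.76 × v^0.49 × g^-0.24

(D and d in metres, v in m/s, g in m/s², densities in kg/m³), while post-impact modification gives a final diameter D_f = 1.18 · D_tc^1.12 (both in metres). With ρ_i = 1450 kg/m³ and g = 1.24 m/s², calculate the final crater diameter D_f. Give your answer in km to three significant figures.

v = 17400 m/s.
ρ_i^0.283 = 1450^0.283 = 7.846
d^0.76 = 6.22^0.76 = 4.011
v^0.49 = 17400^0.49 = 119.6
g^-0.24 = 1.24^-0.24 = 0.9497
D_tc = 0.138 × 7.846 × 4.011 × 119.6 × 0.9497 = 493.3 m
D_f = 1.18 × (493.3)^1.12 = 1225 m
     = 1.225 km

D_f ≈ 1.23 km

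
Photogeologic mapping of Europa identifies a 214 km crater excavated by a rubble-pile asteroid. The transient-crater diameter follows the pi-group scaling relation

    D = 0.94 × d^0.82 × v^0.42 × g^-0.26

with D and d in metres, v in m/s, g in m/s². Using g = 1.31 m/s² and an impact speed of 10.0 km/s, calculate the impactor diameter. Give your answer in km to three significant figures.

d ≈ 33.2 km

Rearranging for d: d = [D / (0.94 · 10000^0.42 · 1.31^-0.26)]^(1/0.82).
D = 214000 m.
10000^0.42 = 47.86
1.31^-0.26 = 0.9322
Denominator = 0.94 × 47.86 × 0.9322 = 41.94
D / 41.94 = 214000 / 41.94 = 5103
d = 5103^(1/0.82) = 5103^1.2195 = 33242 m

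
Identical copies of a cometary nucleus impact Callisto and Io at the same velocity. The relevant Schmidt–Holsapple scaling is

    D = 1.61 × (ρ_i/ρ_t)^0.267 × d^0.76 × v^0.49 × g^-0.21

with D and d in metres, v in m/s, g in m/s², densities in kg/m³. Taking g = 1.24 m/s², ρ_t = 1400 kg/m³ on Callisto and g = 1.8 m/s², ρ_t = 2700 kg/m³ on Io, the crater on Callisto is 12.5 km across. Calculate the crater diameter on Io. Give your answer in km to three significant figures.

The impactor-only factors (d, v, ρ_i) cancel in the ratio, leaving D_Io/D_Callisto = (g_Io/g_Callisto)^-0.21 · (ρ_t,Callisto/ρ_t,Io)^0.267.
(1.8/1.24)^-0.21 = 1.452^-0.21 = 0.9247
(1400/2700)^0.267 = 0.5185^0.267 = 0.8391
Ratio = 0.9247 × 0.8391 = 0.7759
D_Io = 0.7759 × 12.5 km = 9.70 km

D ≈ 9.70 km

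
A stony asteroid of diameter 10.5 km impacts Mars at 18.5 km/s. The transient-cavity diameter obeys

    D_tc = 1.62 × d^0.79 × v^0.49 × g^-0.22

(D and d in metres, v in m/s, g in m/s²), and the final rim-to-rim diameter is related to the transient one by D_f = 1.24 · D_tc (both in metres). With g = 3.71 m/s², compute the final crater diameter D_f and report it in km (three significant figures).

In SI: d = 10500 m, v = 18500 m/s.
d^0.79 = 10500^0.79 = 1502
v^0.49 = 18500^0.49 = 123.3
g^-0.22 = 3.71^-0.22 = 0.7494
D_tc = 1.62 × 1502 × 123.3 × 0.7494 = 2.248 × 10^5 m
D_f = 1.24 × 2.248 × 10^5 = 2.788 × 10^5 m
     = 278.8 km

D_f ≈ 279 km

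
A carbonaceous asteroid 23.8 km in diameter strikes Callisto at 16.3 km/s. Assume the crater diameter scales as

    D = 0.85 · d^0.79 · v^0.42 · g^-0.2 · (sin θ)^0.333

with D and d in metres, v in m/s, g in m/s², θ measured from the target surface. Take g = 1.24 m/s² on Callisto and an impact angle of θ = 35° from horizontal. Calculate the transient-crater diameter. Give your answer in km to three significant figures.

D ≈ 114 km

In SI units: d = 23800 m, v = 16300 m/s.
d^0.79 = 23800^0.79 = 2867
v^0.42 = 16300^0.42 = 58.77
g^-0.2 = 1.24^-0.2 = 0.9579
(sin 35°)^0.333 = 0.5736^0.333 = 0.8310
D = 0.85 × 2867 × 58.77 × 0.9579 × 0.8310 = 1.140 × 10^5 m
   = 114.0 km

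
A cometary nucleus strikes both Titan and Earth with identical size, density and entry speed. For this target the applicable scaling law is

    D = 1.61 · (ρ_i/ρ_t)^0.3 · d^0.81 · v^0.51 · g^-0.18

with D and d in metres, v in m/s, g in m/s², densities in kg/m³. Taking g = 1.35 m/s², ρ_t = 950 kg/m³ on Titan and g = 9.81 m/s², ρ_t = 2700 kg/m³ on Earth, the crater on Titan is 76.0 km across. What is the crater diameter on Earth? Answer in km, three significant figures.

The impactor-only factors (d, v, ρ_i) cancel in the ratio, leaving D_Earth/D_Titan = (g_Earth/g_Titan)^-0.18 · (ρ_t,Titan/ρ_t,Earth)^0.3.
(9.81/1.35)^-0.18 = 7.267^-0.18 = 0.6998
(950/2700)^0.3 = 0.3519^0.3 = 0.7310
Ratio = 0.6998 × 0.7310 = 0.5116
D_Earth = 0.5116 × 76.0 km = 38.9 km

D ≈ 38.9 km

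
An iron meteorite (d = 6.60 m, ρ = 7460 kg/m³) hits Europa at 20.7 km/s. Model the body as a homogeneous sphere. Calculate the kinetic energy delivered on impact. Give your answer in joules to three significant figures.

v = 20700 m/s.
Mass m = (π/6) ρ d³ = (π/6) × 7460 × (6.6)³ = 1.123 × 10^6 kg
E = ½ m v² = 0.5 × 1.123 × 10^6 × (20700)² = 2.406 × 10^14 J

E ≈ 2.41 × 10^14 J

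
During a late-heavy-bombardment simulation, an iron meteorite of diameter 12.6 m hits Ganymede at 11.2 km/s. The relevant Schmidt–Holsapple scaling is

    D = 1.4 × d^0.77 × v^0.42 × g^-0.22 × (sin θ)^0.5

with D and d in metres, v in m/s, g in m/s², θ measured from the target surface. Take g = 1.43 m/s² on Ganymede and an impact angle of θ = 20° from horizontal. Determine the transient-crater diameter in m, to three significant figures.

In SI units: v = 11200 m/s.
d^0.77 = 12.6^0.77 = 7.035
v^0.42 = 11200^0.42 = 50.20
g^-0.22 = 1.43^-0.22 = 0.9243
(sin 20°)^0.5 = 0.3420^0.5 = 0.5848
D = 1.4 × 7.035 × 50.20 × 0.9243 × 0.5848 = 267.2 m

D ≈ 267 m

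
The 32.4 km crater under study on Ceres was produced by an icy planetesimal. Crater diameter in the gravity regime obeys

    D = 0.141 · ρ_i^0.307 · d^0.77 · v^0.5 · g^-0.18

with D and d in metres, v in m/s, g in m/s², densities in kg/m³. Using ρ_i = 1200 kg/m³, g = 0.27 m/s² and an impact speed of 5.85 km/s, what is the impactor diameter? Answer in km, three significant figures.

Rearranging for d: d = [D / (0.141 · 1200^0.307 · 5850^0.5 · 0.27^-0.18)]^(1/0.77).
D = 32400 m.
1200^0.307 = 8.817
5850^0.5 = 76.49
0.27^-0.18 = 1.266
Denominator = 0.141 × 8.817 × 76.49 × 1.266 = 120.4
D / 120.4 = 32400 / 120.4 = 269.1
d = 269.1^(1/0.77) = 269.1^1.2987 = 1431 m

d ≈ 1.43 km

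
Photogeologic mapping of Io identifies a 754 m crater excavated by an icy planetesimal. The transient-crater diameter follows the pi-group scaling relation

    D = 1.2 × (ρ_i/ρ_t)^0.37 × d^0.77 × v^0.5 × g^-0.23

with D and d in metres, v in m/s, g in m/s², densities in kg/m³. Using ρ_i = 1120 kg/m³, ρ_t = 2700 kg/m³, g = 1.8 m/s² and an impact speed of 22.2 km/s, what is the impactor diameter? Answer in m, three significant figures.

Rearranging for d: d = [D / (1.2 · (1120/2700)^0.37 · 22200^0.5 · 1.8^-0.23)]^(1/0.77).
(1120/2700)^0.37 = 0.7221
22200^0.5 = 149.0
1.8^-0.23 = 0.8735
Denominator = 1.2 × 0.7221 × 149.0 × 0.8735 = 112.8
D / 112.8 = 754 / 112.8 = 6.684
d = 6.684^(1/0.77) = 6.684^1.2987 = 11.79 m

d ≈ 11.8 m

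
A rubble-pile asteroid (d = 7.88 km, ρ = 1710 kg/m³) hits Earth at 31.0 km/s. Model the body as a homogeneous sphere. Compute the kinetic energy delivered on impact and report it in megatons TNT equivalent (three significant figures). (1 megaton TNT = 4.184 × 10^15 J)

d = 7880 m; v = 31000 m/s.
Mass m = (π/6) ρ d³ = (π/6) × 1710 × (7880)³ = 4.381 × 10^14 kg
E = ½ m v² = 0.5 × 4.381 × 10^14 × (31000)² = 2.105 × 10^23 J
   = 2.105 × 10^23 / 4.184×10^15 = 5.031 × 10^7 Mt

E ≈ 5.03 × 10^7 Mt TNT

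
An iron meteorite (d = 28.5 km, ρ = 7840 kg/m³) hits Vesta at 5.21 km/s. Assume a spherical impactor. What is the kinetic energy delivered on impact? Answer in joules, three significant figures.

d = 28500 m; v = 5210 m/s.
Mass m = (π/6) ρ d³ = (π/6) × 7840 × (28500)³ = 9.503 × 10^16 kg
E = ½ m v² = 0.5 × 9.503 × 10^16 × (5210)² = 1.290 × 10^24 J

E ≈ 1.29 × 10^24 J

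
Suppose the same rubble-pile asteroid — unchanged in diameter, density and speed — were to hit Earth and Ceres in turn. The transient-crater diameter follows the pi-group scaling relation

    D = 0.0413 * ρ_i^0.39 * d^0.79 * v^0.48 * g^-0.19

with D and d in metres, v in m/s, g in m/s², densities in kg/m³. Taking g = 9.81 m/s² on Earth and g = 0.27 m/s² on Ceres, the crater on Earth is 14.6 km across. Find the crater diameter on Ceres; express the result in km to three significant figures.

D ≈ 28.9 km

All impactor-dependent factors cancel in the ratio, leaving D_Ceres/D_Earth = (g_Ceres/g_Earth)^-0.19.
(0.27/9.81)^-0.19 = 0.02752^-0.19 = 1.979
D_Ceres = 1.979 × 14.6 km = 28.9 km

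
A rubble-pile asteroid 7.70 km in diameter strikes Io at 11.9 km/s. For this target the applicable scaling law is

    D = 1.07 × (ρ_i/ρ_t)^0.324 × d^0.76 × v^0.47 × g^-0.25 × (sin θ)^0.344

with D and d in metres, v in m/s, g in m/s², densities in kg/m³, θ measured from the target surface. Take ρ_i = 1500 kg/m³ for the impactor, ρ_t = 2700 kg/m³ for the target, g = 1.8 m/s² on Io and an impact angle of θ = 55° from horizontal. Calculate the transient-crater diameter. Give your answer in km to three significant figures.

In SI units: d = 7700 m, v = 11900 m/s.
(ρ_i/ρ_t)^0.324 = (1500/2700)^0.324 = 0.8266
d^0.76 = 7700^0.76 = 898.9
v^0.47 = 11900^0.47 = 82.32
g^-0.25 = 1.8^-0.25 = 0.8633
(sin 55°)^0.344 = 0.8192^0.344 = 0.9337
D = 1.07 × 0.8266 × 898.9 × 82.32 × 0.8633 × 0.9337 = 52755 m
   = 52.76 km

D ≈ 52.8 km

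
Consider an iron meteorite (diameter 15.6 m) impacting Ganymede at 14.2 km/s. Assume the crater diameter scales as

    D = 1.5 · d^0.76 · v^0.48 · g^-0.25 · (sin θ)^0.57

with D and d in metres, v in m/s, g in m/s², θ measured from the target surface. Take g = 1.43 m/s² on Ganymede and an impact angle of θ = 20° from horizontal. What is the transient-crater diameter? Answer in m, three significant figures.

D ≈ 591 m

In SI units: v = 14200 m/s.
d^0.76 = 15.6^0.76 = 8.068
v^0.48 = 14200^0.48 = 98.42
g^-0.25 = 1.43^-0.25 = 0.9145
(sin 20°)^0.57 = 0.3420^0.57 = 0.5425
D = 1.5 × 8.068 × 98.42 × 0.9145 × 0.5425 = 590.9 m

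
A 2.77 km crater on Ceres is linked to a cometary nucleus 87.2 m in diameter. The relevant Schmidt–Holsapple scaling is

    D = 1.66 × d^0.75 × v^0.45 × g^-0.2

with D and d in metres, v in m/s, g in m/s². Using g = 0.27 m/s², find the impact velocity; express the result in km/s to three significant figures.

Rearranging for v: v = [D / (1.66 · 87.2^0.75 · 0.27^-0.2)]^(1/0.45).
D = 2770 m.
87.2^0.75 = 28.54
0.27^-0.2 = 1.299
Denominator = 1.66 × 28.54 × 1.299 = 61.54
D / 61.54 = 2770 / 61.54 = 45.01
v = 45.01^(1/0.45) = 45.01^2.2222 = 4720 m/s

v ≈ 4.72 km/s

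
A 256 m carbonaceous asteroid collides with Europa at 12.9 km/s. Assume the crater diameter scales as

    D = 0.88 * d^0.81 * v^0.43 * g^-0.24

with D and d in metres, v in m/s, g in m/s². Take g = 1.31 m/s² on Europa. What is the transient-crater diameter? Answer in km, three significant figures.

In SI units: v = 12900 m/s.
d^0.81 = 256^0.81 = 89.26
v^0.43 = 12900^0.43 = 58.55
g^-0.24 = 1.31^-0.24 = 0.9372
D = 0.88 × 89.26 × 58.55 × 0.9372 = 4310 m
   = 4.310 km

D ≈ 4.31 km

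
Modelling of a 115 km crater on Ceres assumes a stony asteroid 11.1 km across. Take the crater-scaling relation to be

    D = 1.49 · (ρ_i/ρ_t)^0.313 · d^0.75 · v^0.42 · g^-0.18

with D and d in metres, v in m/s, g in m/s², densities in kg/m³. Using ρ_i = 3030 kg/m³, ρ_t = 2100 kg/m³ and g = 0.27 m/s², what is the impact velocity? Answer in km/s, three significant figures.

Rearranging for v: v = [D / (1.49 · (3030/2100)^0.313 · 11100^0.75 · 0.27^-0.18)]^(1/0.42).
D = 115000 m.
(3030/2100)^0.313 = 1.122
11100^0.75 = 1081
0.27^-0.18 = 1.266
Denominator = 1.49 × 1.122 × 1081 × 1.266 = 2288
D / 2288 = 115000 / 2288 = 50.26
v = 50.26^(1/0.42) = 50.26^2.381 = 11236 m/s

v ≈ 11.2 km/s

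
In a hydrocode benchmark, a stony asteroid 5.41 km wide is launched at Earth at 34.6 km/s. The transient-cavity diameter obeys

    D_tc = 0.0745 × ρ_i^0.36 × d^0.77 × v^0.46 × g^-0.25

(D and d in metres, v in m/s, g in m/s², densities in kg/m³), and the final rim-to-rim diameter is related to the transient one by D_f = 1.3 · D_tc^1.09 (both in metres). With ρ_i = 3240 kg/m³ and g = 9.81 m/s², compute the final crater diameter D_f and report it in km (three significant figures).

D_f ≈ 252 km

In SI: d = 5410 m, v = 34600 m/s.
ρ_i^0.36 = 3240^0.36 = 18.36
d^0.77 = 5410^0.77 = 749.1
v^0.46 = 34600^0.46 = 122.5
g^-0.25 = 9.81^-0.25 = 0.5650
D_tc = 0.0745 × 18.36 × 749.1 × 122.5 × 0.5650 = 70920 m
D_f = 1.3 × (70920)^1.09 = 2.519 × 10^5 m
     = 251.9 km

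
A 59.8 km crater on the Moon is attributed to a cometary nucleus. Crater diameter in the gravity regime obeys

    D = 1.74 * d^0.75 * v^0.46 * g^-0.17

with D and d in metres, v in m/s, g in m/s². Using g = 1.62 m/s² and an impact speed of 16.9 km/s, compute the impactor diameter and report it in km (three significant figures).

Rearranging for d: d = [D / (1.74 · 16900^0.46 · 1.62^-0.17)]^(1/0.75).
D = 59800 m.
16900^0.46 = 88.07
1.62^-0.17 = 0.9213
Denominator = 1.74 × 88.07 × 0.9213 = 141.2
D / 141.2 = 59800 / 141.2 = 423.5
d = 423.5^(1/0.75) = 423.5^1.3333 = 3180 m

d ≈ 3.18 km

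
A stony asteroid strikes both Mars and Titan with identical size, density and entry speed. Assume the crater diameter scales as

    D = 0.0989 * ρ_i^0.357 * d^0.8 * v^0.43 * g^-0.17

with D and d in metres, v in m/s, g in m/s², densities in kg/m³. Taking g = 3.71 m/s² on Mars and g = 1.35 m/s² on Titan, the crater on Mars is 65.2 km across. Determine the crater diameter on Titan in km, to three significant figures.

All impactor-dependent factors cancel in the ratio, leaving D_Titan/D_Mars = (g_Titan/g_Mars)^-0.17.
(1.35/3.71)^-0.17 = 0.3639^-0.17 = 1.187
D_Titan = 1.187 × 65.2 km = 77.4 km

D ≈ 77.4 km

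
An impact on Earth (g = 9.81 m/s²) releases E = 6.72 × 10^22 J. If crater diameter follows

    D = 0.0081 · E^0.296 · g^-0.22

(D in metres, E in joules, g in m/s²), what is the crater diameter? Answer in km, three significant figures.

D ≈ 28.0 km

E^0.296 = (6.72 × 10^22)^0.296 = 5.713 × 10^6
g^-0.22 = 9.81^-0.22 = 0.6051
D = 0.0081 × 5.713 × 10^6 × 0.6051 = 28001 m
   = 28.00 km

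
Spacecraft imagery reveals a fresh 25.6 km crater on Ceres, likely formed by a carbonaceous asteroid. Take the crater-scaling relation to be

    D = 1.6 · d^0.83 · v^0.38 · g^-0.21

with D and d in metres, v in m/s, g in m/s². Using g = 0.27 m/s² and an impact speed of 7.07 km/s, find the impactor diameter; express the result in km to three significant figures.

d ≈ 1.44 km

Rearranging for d: d = [D / (1.6 · 7070^0.38 · 0.27^-0.21)]^(1/0.83).
D = 25600 m.
7070^0.38 = 29.03
0.27^-0.21 = 1.316
Denominator = 1.6 × 29.03 × 1.316 = 61.13
D / 61.13 = 25600 / 61.13 = 418.8
d = 418.8^(1/0.83) = 418.8^1.2048 = 1442 m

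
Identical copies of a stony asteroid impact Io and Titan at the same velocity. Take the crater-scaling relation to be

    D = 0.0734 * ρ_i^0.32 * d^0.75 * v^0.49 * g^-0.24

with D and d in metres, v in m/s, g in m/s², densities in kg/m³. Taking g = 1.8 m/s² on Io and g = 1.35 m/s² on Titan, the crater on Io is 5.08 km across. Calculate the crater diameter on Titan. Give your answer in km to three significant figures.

D ≈ 5.44 km

All impactor-dependent factors cancel in the ratio, leaving D_Titan/D_Io = (g_Titan/g_Io)^-0.24.
(1.35/1.8)^-0.24 = 0.7500^-0.24 = 1.071
D_Titan = 1.071 × 5.08 km = 5.44 km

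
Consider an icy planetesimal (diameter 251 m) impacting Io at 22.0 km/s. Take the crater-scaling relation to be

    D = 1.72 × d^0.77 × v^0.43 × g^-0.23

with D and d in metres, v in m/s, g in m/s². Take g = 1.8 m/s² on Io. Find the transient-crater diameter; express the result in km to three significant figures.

In SI units: v = 22000 m/s.
d^0.77 = 251^0.77 = 70.43
v^0.43 = 22000^0.43 = 73.66
g^-0.23 = 1.8^-0.23 = 0.8735
D = 1.72 × 70.43 × 73.66 × 0.8735 = 7794 m
   = 7.794 km

D ≈ 7.79 km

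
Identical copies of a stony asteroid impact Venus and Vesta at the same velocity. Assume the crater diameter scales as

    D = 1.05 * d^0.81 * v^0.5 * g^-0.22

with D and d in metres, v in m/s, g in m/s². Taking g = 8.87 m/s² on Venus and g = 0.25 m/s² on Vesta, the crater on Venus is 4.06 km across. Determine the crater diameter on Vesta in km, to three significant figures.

All impactor-dependent factors cancel in the ratio, leaving D_Vesta/D_Venus = (g_Vesta/g_Venus)^-0.22.
(0.25/8.87)^-0.22 = 0.02818^-0.22 = 2.193
D_Vesta = 2.193 × 4.06 km = 8.90 km

D ≈ 8.90 km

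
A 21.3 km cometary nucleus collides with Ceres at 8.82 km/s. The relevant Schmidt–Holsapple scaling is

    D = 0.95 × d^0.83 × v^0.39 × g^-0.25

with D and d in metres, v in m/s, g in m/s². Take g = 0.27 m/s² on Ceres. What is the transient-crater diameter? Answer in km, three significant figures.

In SI units: d = 21300 m, v = 8820 m/s.
d^0.83 = 21300^0.83 = 3913
v^0.39 = 8820^0.39 = 34.57
g^-0.25 = 0.27^-0.25 = 1.387
D = 0.95 × 3913 × 34.57 × 1.387 = 1.782 × 10^5 m
   = 178.2 km

D ≈ 178 km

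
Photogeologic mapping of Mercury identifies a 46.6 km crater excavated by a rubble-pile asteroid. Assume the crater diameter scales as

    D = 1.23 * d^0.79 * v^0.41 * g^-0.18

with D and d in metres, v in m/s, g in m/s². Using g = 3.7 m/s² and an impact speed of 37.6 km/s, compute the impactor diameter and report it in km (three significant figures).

d ≈ 3.55 km

Rearranging for d: d = [D / (1.23 · 37600^0.41 · 3.7^-0.18)]^(1/0.79).
D = 46600 m.
37600^0.41 = 75.13
3.7^-0.18 = 0.7902
Denominator = 1.23 × 75.13 × 0.7902 = 73.02
D / 73.02 = 46600 / 73.02 = 638.2
d = 638.2^(1/0.79) = 638.2^1.2658 = 3552 m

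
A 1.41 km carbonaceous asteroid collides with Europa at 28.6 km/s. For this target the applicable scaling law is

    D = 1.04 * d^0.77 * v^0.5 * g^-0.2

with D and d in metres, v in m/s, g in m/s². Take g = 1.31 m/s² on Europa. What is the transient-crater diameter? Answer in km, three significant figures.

D ≈ 44.3 km

In SI units: d = 1410 m, v = 28600 m/s.
d^0.77 = 1410^0.77 = 266.0
v^0.5 = 28600^0.5 = 169.1
g^-0.2 = 1.31^-0.2 = 0.9474
D = 1.04 × 266.0 × 169.1 × 0.9474 = 44319 m
   = 44.32 km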